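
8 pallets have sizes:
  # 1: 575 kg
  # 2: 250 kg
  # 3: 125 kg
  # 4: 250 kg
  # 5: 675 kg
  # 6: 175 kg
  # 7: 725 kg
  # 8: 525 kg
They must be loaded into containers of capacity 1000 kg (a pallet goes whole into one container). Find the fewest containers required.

4

Total = 725 + 675 + 575 + 525 + 250 + 250 + 175 + 125 = 3300 kg.
Lower bound: ⌈3300/1000⌉ = 4 containers.
A packing using 4 containers:
  container 1: 725 + 250 = 975
  container 2: 675 + 250 = 925
  container 3: 575 + 175 + 125 = 875
  container 4: 525 = 525
This matches the lower bound, so 4 is optimal.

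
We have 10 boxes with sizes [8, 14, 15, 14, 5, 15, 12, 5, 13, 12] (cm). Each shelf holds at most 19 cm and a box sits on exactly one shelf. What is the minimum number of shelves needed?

8

Total = 15 + 15 + 14 + 14 + 13 + 12 + 12 + 8 + 5 + 5 = 113 cm.
Lower bound: ⌈113/19⌉ = 6 shelves.
Also, 7 boxes each exceed 19/2 cm, and no two of those can share a shelf, so at least 7 shelves are needed.
A packing using 8 shelves:
  shelf 1: 15 = 15
  shelf 2: 15 = 15
  shelf 3: 14 + 5 = 19
  shelf 4: 14 + 5 = 19
  shelf 5: 13 = 13
  shelf 6: 12 = 12
  shelf 7: 12 = 12
  shelf 8: 8 = 8
No arrangement into 7 shelves stays within capacity, so 8 is optimal.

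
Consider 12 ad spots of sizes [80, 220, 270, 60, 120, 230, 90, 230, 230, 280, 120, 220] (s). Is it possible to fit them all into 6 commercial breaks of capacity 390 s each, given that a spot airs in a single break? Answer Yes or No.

No

Total = 2150 s; ⌈2150/390⌉ = 6.
7 ad spots each exceed half the capacity and cannot share a break, forcing at least 7 commercial breaks.
At least 7 commercial breaks are required, but only 6 are allowed.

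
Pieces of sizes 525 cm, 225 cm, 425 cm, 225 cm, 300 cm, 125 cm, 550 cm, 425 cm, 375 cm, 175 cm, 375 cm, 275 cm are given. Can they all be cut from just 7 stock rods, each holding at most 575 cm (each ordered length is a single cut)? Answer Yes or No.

No

Total = 4000 cm; ⌈4000/575⌉ = 7.
The bound of 7 does not rule out 7, but exhaustive search shows no assignment into 7 stock rods of capacity 575 cm exists — the minimum is 8.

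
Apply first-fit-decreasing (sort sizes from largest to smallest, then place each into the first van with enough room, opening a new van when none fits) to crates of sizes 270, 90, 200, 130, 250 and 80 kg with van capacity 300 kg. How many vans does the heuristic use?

4

Sorted descending: 270, 250, 200, 130, 90, 80.
  270 → van 1 (new)  [load 270/300]
  250 → van 2 (new)  [load 250/300]
  200 → van 3 (new)  [load 200/300]
  130 → van 4 (new)  [load 130/300]
  90 → van 3  [load 290/300]
  80 → van 4  [load 210/300]
4 vans opened.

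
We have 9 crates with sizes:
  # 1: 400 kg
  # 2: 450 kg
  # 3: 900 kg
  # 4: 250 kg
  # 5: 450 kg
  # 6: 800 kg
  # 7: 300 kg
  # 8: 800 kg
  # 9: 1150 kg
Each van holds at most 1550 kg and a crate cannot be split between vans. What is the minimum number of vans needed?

4

Total = 1150 + 900 + 800 + 800 + 450 + 450 + 400 + 300 + 250 = 5500 kg.
Lower bound: ⌈5500/1550⌉ = 4 vans.
A packing using 4 vans:
  van 1: 1150 + 400 = 1550
  van 2: 900 + 450 = 1350
  van 3: 800 + 450 + 300 = 1550
  van 4: 800 + 250 = 1050
This matches the lower bound, so 4 is optimal.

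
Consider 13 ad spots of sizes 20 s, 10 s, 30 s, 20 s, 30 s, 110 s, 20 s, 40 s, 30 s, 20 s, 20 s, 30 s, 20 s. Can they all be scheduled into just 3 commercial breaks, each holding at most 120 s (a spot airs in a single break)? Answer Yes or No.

No

Total = 400 s; ⌈400/120⌉ = 4.
At least 4 commercial breaks are required, but only 3 are allowed.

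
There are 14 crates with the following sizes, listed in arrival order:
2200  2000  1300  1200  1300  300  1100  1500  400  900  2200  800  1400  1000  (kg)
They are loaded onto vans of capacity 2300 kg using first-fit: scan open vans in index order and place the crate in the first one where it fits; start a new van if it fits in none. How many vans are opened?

  2200 → van 1 (new)  [load 2200/2300]
  2000 → van 2 (new)  [load 2000/2300]
  1300 → van 3 (new)  [load 1300/2300]
  1200 → van 4 (new)  [load 1200/2300]
  1300 → van 5 (new)  [load 1300/2300]
  300 → van 2  [load 2300/2300]
  1100 → van 4  [load 2300/2300]
  1500 → van 6 (new)  [load 1500/2300]
  400 → van 3  [load 1700/2300]
  900 → van 5  [load 2200/2300]
  2200 → van 7 (new)  [load 2200/2300]
  800 → van 6  [load 2300/2300]
  1400 → van 8 (new)  [load 1400/2300]
  1000 → van 9 (new)  [load 1000/2300]
9 vans opened.

9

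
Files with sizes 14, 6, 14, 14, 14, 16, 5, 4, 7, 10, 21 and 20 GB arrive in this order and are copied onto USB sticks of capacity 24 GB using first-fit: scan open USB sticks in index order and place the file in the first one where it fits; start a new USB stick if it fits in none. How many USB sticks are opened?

  14 → USB stick 1 (new)  [load 14/24]
  6 → USB stick 1  [load 20/24]
  14 → USB stick 2 (new)  [load 14/24]
  14 → USB stick 3 (new)  [load 14/24]
  14 → USB stick 4 (new)  [load 14/24]
  16 → USB stick 5 (new)  [load 16/24]
  5 → USB stick 2  [load 19/24]
  4 → USB stick 1  [load 24/24]
  7 → USB stick 3  [load 21/24]
  10 → USB stick 4  [load 24/24]
  21 → USB stick 6 (new)  [load 21/24]
  20 → USB stick 7 (new)  [load 20/24]
7 USB sticks opened.

7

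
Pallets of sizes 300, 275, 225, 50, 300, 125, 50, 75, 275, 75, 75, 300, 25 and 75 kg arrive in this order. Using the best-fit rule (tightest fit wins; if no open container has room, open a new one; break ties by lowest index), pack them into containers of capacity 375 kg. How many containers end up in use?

7

  300 → container 1 (new)  [load 300/375]
  275 → container 2 (new)  [load 275/375]
  225 → container 3 (new)  [load 225/375]
  50 → container 1  [load 350/375]
  300 → container 4 (new)  [load 300/375]
  125 → container 3  [load 350/375]
  50 → container 4  [load 350/375]
  75 → container 2  [load 350/375]
  275 → container 5 (new)  [load 275/375]
  75 → container 5  [load 350/375]
  75 → container 6 (new)  [load 75/375]
  300 → container 6  [load 375/375]
  25 → container 1  [load 375/375]
  75 → container 7 (new)  [load 75/375]
7 containers opened.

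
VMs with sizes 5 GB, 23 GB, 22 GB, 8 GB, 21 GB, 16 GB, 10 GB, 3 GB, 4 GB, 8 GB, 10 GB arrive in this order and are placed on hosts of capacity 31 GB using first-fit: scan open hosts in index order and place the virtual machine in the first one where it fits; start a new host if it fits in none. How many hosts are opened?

5

  5 → host 1 (new)  [load 5/31]
  23 → host 1  [load 28/31]
  22 → host 2 (new)  [load 22/31]
  8 → host 2  [load 30/31]
  21 → host 3 (new)  [load 21/31]
  16 → host 4 (new)  [load 16/31]
  10 → host 3  [load 31/31]
  3 → host 1  [load 31/31]
  4 → host 4  [load 20/31]
  8 → host 4  [load 28/31]
  10 → host 5 (new)  [load 10/31]
5 hosts opened.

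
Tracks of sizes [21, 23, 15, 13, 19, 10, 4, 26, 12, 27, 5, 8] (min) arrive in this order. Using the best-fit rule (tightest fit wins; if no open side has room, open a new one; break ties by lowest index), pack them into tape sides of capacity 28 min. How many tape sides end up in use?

  21 → side 1 (new)  [load 21/28]
  23 → side 2 (new)  [load 23/28]
  15 → side 3 (new)  [load 15/28]
  13 → side 3  [load 28/28]
  19 → side 4 (new)  [load 19/28]
  10 → side 5 (new)  [load 10/28]
  4 → side 2  [load 27/28]
  26 → side 6 (new)  [load 26/28]
  12 → side 5  [load 22/28]
  27 → side 7 (new)  [load 27/28]
  5 → side 5  [load 27/28]
  8 → side 4  [load 27/28]
7 tape sides opened.

7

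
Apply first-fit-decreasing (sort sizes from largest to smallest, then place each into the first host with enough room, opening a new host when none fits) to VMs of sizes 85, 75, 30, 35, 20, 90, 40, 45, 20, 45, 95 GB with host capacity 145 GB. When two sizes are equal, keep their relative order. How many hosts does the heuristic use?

Sorted descending: 95, 90, 85, 75, 45, 45, 40, 35, 30, 20, 20.
  95 → host 1 (new)  [load 95/145]
  90 → host 2 (new)  [load 90/145]
  85 → host 3 (new)  [load 85/145]
  75 → host 4 (new)  [load 75/145]
  45 → host 1  [load 140/145]
  45 → host 2  [load 135/145]
  40 → host 3  [load 125/145]
  35 → host 4  [load 110/145]
  30 → host 4  [load 140/145]
  20 → host 3  [load 145/145]
  20 → host 5 (new)  [load 20/145]
5 hosts opened.

5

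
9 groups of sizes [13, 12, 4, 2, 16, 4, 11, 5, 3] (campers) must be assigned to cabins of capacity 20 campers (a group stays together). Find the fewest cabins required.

Total = 16 + 13 + 12 + 11 + 5 + 4 + 4 + 3 + 2 = 70 campers.
Lower bound: ⌈70/20⌉ = 4 cabins.
A packing using 4 cabins:
  cabin 1: 16 + 4 = 20
  cabin 2: 13 + 5 + 2 = 20
  cabin 3: 12 + 4 + 3 = 19
  cabin 4: 11 = 11
This matches the lower bound, so 4 is optimal.

4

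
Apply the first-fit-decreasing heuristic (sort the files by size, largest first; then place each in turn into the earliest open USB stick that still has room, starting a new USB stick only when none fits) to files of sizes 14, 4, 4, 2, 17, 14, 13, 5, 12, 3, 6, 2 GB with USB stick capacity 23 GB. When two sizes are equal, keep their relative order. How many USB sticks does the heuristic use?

Sorted descending: 17, 14, 14, 13, 12, 6, 5, 4, 4, 3, 2, 2.
  17 → USB stick 1 (new)  [load 17/23]
  14 → USB stick 2 (new)  [load 14/23]
  14 → USB stick 3 (new)  [load 14/23]
  13 → USB stick 4 (new)  [load 13/23]
  12 → USB stick 5 (new)  [load 12/23]
  6 → USB stick 1  [load 23/23]
  5 → USB stick 2  [load 19/23]
  4 → USB stick 2  [load 23/23]
  4 → USB stick 3  [load 18/23]
  3 → USB stick 3  [load 21/23]
  2 → USB stick 3  [load 23/23]
  2 → USB stick 4  [load 15/23]
5 USB sticks opened.

5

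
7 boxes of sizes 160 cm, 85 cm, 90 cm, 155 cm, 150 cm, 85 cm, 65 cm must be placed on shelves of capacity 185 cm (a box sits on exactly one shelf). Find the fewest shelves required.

5

Total = 160 + 155 + 150 + 90 + 85 + 85 + 65 = 790 cm.
Lower bound: ⌈790/185⌉ = 5 shelves.
A packing using 5 shelves:
  shelf 1: 160 = 160
  shelf 2: 155 = 155
  shelf 3: 150 = 150
  shelf 4: 90 + 85 = 175
  shelf 5: 85 + 65 = 150
This matches the lower bound, so 5 is optimal.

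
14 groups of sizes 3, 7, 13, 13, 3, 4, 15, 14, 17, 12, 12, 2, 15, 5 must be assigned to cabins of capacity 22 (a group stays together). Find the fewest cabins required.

8

Total = 17 + 15 + 15 + 14 + 13 + 13 + 12 + 12 + 7 + 5 + 4 + 3 + 3 + 2 = 135.
Lower bound: ⌈135/22⌉ = 7 cabins.
Also, 8 groups each exceed 11, and no two of those can share a cabin, so at least 8 cabins are needed.
A packing using 8 cabins:
  cabin 1: 17 + 5 = 22
  cabin 2: 15 + 7 = 22
  cabin 3: 15 + 4 + 3 = 22
  cabin 4: 14 + 3 + 2 = 19
  cabin 5: 13 = 13
  cabin 6: 13 = 13
  cabin 7: 12 = 12
  cabin 8: 12 = 12
This matches the lower bound, so 8 is optimal.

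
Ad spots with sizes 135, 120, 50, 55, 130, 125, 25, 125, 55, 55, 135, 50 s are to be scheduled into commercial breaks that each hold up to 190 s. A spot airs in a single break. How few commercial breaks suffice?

6

Total = 135 + 135 + 130 + 125 + 125 + 120 + 55 + 55 + 55 + 50 + 50 + 25 = 1060 s.
Lower bound: ⌈1060/190⌉ = 6 commercial breaks.
A packing using 6 commercial breaks:
  break 1: 135 + 55 = 190
  break 2: 135 + 55 = 190
  break 3: 130 + 55 = 185
  break 4: 125 + 50 = 175
  break 5: 125 + 50 = 175
  break 6: 120 + 25 = 145
This matches the lower bound, so 6 is optimal.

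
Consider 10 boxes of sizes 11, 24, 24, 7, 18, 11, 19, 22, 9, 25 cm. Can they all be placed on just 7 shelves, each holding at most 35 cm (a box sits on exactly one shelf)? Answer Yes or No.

Yes

A valid assignment using 6 shelves:
  shelf 1: 25 + 9 = 34
  shelf 2: 24 + 11 = 35
  shelf 3: 24 + 11 = 35
  shelf 4: 22 + 7 = 29
  shelf 5: 19 = 19
  shelf 6: 18 = 18
That uses only 6 ≤ 7, so 7 shelves are enough.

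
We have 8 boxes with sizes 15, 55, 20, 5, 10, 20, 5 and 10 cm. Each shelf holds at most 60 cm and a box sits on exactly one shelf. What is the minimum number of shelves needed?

Total = 55 + 20 + 20 + 15 + 10 + 10 + 5 + 5 = 140 cm.
Lower bound: ⌈140/60⌉ = 3 shelves.
A packing using 3 shelves:
  shelf 1: 55 + 5 = 60
  shelf 2: 20 + 20 + 15 + 5 = 60
  shelf 3: 10 + 10 = 20
This matches the lower bound, so 3 is optimal.

3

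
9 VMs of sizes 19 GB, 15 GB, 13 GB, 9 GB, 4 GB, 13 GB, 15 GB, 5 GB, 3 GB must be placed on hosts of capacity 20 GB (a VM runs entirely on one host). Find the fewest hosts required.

Total = 19 + 15 + 15 + 13 + 13 + 9 + 5 + 4 + 3 = 96 GB.
Lower bound: ⌈96/20⌉ = 5 hosts.
A packing using 6 hosts:
  host 1: 19 = 19
  host 2: 15 + 5 = 20
  host 3: 15 + 4 = 19
  host 4: 13 + 3 = 16
  host 5: 13 = 13
  host 6: 9 = 9
No arrangement into 5 hosts stays within capacity, so 6 is optimal.

6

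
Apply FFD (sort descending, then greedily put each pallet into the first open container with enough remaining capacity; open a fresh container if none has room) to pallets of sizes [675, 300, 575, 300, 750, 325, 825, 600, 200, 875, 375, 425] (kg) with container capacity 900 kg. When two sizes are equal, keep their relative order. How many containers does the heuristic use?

8

Sorted descending: 875, 825, 750, 675, 600, 575, 425, 375, 325, 300, 300, 200.
  875 → container 1 (new)  [load 875/900]
  825 → container 2 (new)  [load 825/900]
  750 → container 3 (new)  [load 750/900]
  675 → container 4 (new)  [load 675/900]
  600 → container 5 (new)  [load 600/900]
  575 → container 6 (new)  [load 575/900]
  425 → container 7 (new)  [load 425/900]
  375 → container 7  [load 800/900]
  325 → container 6  [load 900/900]
  300 → container 5  [load 900/900]
  300 → container 8 (new)  [load 300/900]
  200 → container 4  [load 875/900]
8 containers opened.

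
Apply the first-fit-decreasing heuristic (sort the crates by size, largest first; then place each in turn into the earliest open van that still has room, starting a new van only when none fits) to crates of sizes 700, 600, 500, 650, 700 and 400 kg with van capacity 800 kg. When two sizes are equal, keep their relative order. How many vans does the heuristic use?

6

Sorted descending: 700, 700, 650, 600, 500, 400.
  700 → van 1 (new)  [load 700/800]
  700 → van 2 (new)  [load 700/800]
  650 → van 3 (new)  [load 650/800]
  600 → van 4 (new)  [load 600/800]
  500 → van 5 (new)  [load 500/800]
  400 → van 6 (new)  [load 400/800]
6 vans opened.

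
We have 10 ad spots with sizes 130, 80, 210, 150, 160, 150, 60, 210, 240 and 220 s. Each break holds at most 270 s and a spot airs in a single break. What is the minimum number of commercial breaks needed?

8

Total = 240 + 220 + 210 + 210 + 160 + 150 + 150 + 130 + 80 + 60 = 1610 s.
Lower bound: ⌈1610/270⌉ = 6 commercial breaks.
Also, 7 ad spots each exceed 135 s, and no two of those can share a break, so at least 7 commercial breaks are needed.
A packing using 8 commercial breaks:
  break 1: 240 = 240
  break 2: 220 = 220
  break 3: 210 + 60 = 270
  break 4: 210 = 210
  break 5: 160 + 80 = 240
  break 6: 150 = 150
  break 7: 150 = 150
  break 8: 130 = 130
No arrangement into 7 commercial breaks stays within capacity, so 8 is optimal.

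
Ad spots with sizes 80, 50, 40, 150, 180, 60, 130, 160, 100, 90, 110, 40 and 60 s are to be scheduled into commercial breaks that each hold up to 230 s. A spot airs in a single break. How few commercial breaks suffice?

6

Total = 180 + 160 + 150 + 130 + 110 + 100 + 90 + 80 + 60 + 60 + 50 + 40 + 40 = 1250 s.
Lower bound: ⌈1250/230⌉ = 6 commercial breaks.
A packing using 6 commercial breaks:
  break 1: 180 + 50 = 230
  break 2: 160 + 60 = 220
  break 3: 150 + 80 = 230
  break 4: 130 + 100 = 230
  break 5: 110 + 90 = 200
  break 6: 60 + 40 + 40 = 140
This matches the lower bound, so 6 is optimal.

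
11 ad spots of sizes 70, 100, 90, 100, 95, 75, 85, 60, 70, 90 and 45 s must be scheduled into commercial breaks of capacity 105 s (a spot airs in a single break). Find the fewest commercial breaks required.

Total = 100 + 100 + 95 + 90 + 90 + 85 + 75 + 70 + 70 + 60 + 45 = 880 s.
Lower bound: ⌈880/105⌉ = 9 commercial breaks.
Also, 10 ad spots each exceed 105/2 s, and no two of those can share a break, so at least 10 commercial breaks are needed.
A packing using 10 commercial breaks:
  break 1: 100 = 100
  break 2: 100 = 100
  break 3: 95 = 95
  break 4: 90 = 90
  break 5: 90 = 90
  break 6: 85 = 85
  break 7: 75 = 75
  break 8: 70 = 70
  break 9: 70 = 70
  break 10: 60 + 45 = 105
This matches the lower bound, so 10 is optimal.

10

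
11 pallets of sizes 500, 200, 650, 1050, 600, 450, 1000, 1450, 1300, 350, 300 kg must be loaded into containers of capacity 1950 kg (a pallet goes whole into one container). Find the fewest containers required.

Total = 1450 + 1300 + 1050 + 1000 + 650 + 600 + 500 + 450 + 350 + 300 + 200 = 7850 kg.
Lower bound: ⌈7850/1950⌉ = 5 containers.
A packing using 5 containers:
  container 1: 1450 + 500 = 1950
  container 2: 1300 + 650 = 1950
  container 3: 1050 + 600 + 300 = 1950
  container 4: 1000 + 450 + 350 = 1800
  container 5: 200 = 200
This matches the lower bound, so 5 is optimal.

5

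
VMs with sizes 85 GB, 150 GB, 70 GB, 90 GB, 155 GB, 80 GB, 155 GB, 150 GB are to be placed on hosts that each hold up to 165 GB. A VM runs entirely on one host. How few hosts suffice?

6

Total = 155 + 155 + 150 + 150 + 90 + 85 + 80 + 70 = 935 GB.
Lower bound: ⌈935/165⌉ = 6 hosts.
A packing using 6 hosts:
  host 1: 155 = 155
  host 2: 155 = 155
  host 3: 150 = 150
  host 4: 150 = 150
  host 5: 90 + 70 = 160
  host 6: 85 + 80 = 165
This matches the lower bound, so 6 is optimal.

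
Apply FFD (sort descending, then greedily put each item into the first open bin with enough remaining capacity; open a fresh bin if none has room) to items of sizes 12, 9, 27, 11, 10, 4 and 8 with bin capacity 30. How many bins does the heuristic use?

3

Sorted descending: 27, 12, 11, 10, 9, 8, 4.
  27 → bin 1 (new)  [load 27/30]
  12 → bin 2 (new)  [load 12/30]
  11 → bin 2  [load 23/30]
  10 → bin 3 (new)  [load 10/30]
  9 → bin 3  [load 19/30]
  8 → bin 3  [load 27/30]
  4 → bin 2  [load 27/30]
3 bins opened.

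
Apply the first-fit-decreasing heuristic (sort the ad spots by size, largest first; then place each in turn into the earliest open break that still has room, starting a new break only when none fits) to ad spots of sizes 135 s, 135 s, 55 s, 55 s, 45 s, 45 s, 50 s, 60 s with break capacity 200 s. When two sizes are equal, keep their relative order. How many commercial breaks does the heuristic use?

3

Sorted descending: 135, 135, 60, 55, 55, 50, 45, 45.
  135 → break 1 (new)  [load 135/200]
  135 → break 2 (new)  [load 135/200]
  60 → break 1  [load 195/200]
  55 → break 2  [load 190/200]
  55 → break 3 (new)  [load 55/200]
  50 → break 3  [load 105/200]
  45 → break 3  [load 150/200]
  45 → break 3  [load 195/200]
3 commercial breaks opened.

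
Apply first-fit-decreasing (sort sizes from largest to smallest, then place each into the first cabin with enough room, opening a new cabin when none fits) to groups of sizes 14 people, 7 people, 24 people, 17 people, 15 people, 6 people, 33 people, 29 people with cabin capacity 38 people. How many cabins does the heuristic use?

4

Sorted descending: 33, 29, 24, 17, 15, 14, 7, 6.
  33 → cabin 1 (new)  [load 33/38]
  29 → cabin 2 (new)  [load 29/38]
  24 → cabin 3 (new)  [load 24/38]
  17 → cabin 4 (new)  [load 17/38]
  15 → cabin 4  [load 32/38]
  14 → cabin 3  [load 38/38]
  7 → cabin 2  [load 36/38]
  6 → cabin 4  [load 38/38]
4 cabins opened.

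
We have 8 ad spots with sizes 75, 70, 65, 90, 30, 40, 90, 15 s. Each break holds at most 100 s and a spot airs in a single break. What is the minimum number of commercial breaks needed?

Total = 90 + 90 + 75 + 70 + 65 + 40 + 30 + 15 = 475 s.
Lower bound: ⌈475/100⌉ = 5 commercial breaks.
A packing using 6 commercial breaks:
  break 1: 90 = 90
  break 2: 90 = 90
  break 3: 75 + 15 = 90
  break 4: 70 + 30 = 100
  break 5: 65 = 65
  break 6: 40 = 40
No arrangement into 5 commercial breaks stays within capacity, so 6 is optimal.

6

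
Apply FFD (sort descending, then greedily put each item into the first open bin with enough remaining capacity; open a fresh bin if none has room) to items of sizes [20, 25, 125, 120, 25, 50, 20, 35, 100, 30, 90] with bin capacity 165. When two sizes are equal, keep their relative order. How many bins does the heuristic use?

5

Sorted descending: 125, 120, 100, 90, 50, 35, 30, 25, 25, 20, 20.
  125 → bin 1 (new)  [load 125/165]
  120 → bin 2 (new)  [load 120/165]
  100 → bin 3 (new)  [load 100/165]
  90 → bin 4 (new)  [load 90/165]
  50 → bin 3  [load 150/165]
  35 → bin 1  [load 160/165]
  30 → bin 2  [load 150/165]
  25 → bin 4  [load 115/165]
  25 → bin 4  [load 140/165]
  20 → bin 4  [load 160/165]
  20 → bin 5 (new)  [load 20/165]
5 bins opened.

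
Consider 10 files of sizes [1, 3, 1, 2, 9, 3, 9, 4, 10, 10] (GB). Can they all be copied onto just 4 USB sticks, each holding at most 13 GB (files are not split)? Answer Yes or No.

A valid assignment using 4 USB sticks:
  USB stick 1: 10 + 3 = 13
  USB stick 2: 10 + 3 = 13
  USB stick 3: 9 + 4 = 13
  USB stick 4: 9 + 2 + 1 + 1 = 13
Every load is within 13 GB, so 4 USB sticks suffice.

Yes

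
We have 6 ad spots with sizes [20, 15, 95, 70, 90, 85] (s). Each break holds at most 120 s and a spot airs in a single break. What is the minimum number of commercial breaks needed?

4

Total = 95 + 90 + 85 + 70 + 20 + 15 = 375 s.
Lower bound: ⌈375/120⌉ = 4 commercial breaks.
A packing using 4 commercial breaks:
  break 1: 95 + 20 = 115
  break 2: 90 + 15 = 105
  break 3: 85 = 85
  break 4: 70 = 70
This matches the lower bound, so 4 is optimal.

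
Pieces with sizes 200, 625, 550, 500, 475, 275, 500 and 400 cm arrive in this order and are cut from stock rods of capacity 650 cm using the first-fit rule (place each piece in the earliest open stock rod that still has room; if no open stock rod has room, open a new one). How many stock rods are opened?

7

  200 → stock rod 1 (new)  [load 200/650]
  625 → stock rod 2 (new)  [load 625/650]
  550 → stock rod 3 (new)  [load 550/650]
  500 → stock rod 4 (new)  [load 500/650]
  475 → stock rod 5 (new)  [load 475/650]
  275 → stock rod 1  [load 475/650]
  500 → stock rod 6 (new)  [load 500/650]
  400 → stock rod 7 (new)  [load 400/650]
7 stock rods opened.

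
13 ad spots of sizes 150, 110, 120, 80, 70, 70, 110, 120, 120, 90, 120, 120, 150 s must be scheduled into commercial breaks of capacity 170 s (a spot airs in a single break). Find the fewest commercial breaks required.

11

Total = 150 + 150 + 120 + 120 + 120 + 120 + 120 + 110 + 110 + 90 + 80 + 70 + 70 = 1430 s.
Lower bound: ⌈1430/170⌉ = 9 commercial breaks.
Also, 10 ad spots each exceed 85 s, and no two of those can share a break, so at least 10 commercial breaks are needed.
A packing using 11 commercial breaks:
  break 1: 150 = 150
  break 2: 150 = 150
  break 3: 120 = 120
  break 4: 120 = 120
  break 5: 120 = 120
  break 6: 120 = 120
  break 7: 120 = 120
  break 8: 110 = 110
  break 9: 110 = 110
  break 10: 90 + 80 = 170
  break 11: 70 + 70 = 140
No arrangement into 10 commercial breaks stays within capacity, so 11 is optimal.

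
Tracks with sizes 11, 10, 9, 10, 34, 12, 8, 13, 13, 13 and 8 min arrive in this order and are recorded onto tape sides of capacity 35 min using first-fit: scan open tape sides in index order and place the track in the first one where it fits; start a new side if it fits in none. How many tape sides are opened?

5

  11 → side 1 (new)  [load 11/35]
  10 → side 1  [load 21/35]
  9 → side 1  [load 30/35]
  10 → side 2 (new)  [load 10/35]
  34 → side 3 (new)  [load 34/35]
  12 → side 2  [load 22/35]
  8 → side 2  [load 30/35]
  13 → side 4 (new)  [load 13/35]
  13 → side 4  [load 26/35]
  13 → side 5 (new)  [load 13/35]
  8 → side 4  [load 34/35]
5 tape sides opened.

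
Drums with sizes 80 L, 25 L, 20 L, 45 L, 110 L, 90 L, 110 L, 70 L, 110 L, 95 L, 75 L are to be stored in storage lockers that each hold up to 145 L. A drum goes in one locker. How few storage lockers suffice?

Total = 110 + 110 + 110 + 95 + 90 + 80 + 75 + 70 + 45 + 25 + 20 = 830 L.
Lower bound: ⌈830/145⌉ = 6 storage lockers.
Also, 7 drums each exceed 145/2 L, and no two of those can share a locker, so at least 7 storage lockers are needed.
A packing using 7 storage lockers:
  locker 1: 110 + 25 = 135
  locker 2: 110 + 20 = 130
  locker 3: 110 = 110
  locker 4: 95 + 45 = 140
  locker 5: 90 = 90
  locker 6: 80 = 80
  locker 7: 75 + 70 = 145
This matches the lower bound, so 7 is optimal.

7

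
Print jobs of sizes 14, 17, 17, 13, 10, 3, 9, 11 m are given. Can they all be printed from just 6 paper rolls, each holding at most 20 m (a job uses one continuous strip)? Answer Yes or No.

A valid assignment using 6 paper rolls:
  roll 1: 17 + 3 = 20
  roll 2: 17 = 17
  roll 3: 14 = 14
  roll 4: 13 = 13
  roll 5: 11 + 9 = 20
  roll 6: 10 = 10
Every load is within 20 m, so 6 paper rolls suffice.

Yes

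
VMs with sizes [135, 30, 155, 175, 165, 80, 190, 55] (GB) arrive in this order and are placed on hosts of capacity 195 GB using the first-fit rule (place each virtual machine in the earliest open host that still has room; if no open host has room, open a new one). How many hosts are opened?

6

  135 → host 1 (new)  [load 135/195]
  30 → host 1  [load 165/195]
  155 → host 2 (new)  [load 155/195]
  175 → host 3 (new)  [load 175/195]
  165 → host 4 (new)  [load 165/195]
  80 → host 5 (new)  [load 80/195]
  190 → host 6 (new)  [load 190/195]
  55 → host 5  [load 135/195]
6 hosts opened.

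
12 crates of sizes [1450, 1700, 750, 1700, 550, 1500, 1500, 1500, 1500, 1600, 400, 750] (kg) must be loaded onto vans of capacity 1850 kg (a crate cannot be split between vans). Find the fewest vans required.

Total = 1700 + 1700 + 1600 + 1500 + 1500 + 1500 + 1500 + 1450 + 750 + 750 + 550 + 400 = 14900 kg.
Lower bound: ⌈14900/1850⌉ = 9 vans.
A packing using 10 vans:
  van 1: 1700 = 1700
  van 2: 1700 = 1700
  van 3: 1600 = 1600
  van 4: 1500 = 1500
  van 5: 1500 = 1500
  van 6: 1500 = 1500
  van 7: 1500 = 1500
  van 8: 1450 + 400 = 1850
  van 9: 750 + 750 = 1500
  van 10: 550 = 550
No arrangement into 9 vans stays within capacity, so 10 is optimal.

10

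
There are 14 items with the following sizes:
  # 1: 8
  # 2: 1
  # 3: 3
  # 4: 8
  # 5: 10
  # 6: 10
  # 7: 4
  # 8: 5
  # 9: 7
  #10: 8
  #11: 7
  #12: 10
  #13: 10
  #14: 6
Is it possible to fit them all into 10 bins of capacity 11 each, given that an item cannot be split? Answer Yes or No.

Yes

A valid assignment using 10 bins:
  bin 1: 10 + 1 = 11
  bin 2: 10 = 10
  bin 3: 10 = 10
  bin 4: 10 = 10
  bin 5: 8 + 3 = 11
  bin 6: 8 = 8
  bin 7: 8 = 8
  bin 8: 7 + 4 = 11
  bin 9: 7 = 7
  bin 10: 6 + 5 = 11
Every load is within 11, so 10 bins suffice.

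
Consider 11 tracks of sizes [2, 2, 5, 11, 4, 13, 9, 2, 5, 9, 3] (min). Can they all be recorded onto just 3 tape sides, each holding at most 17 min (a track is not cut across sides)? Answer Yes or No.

Total = 65 min; ⌈65/17⌉ = 4.
At least 4 tape sides are required, but only 3 are allowed.

No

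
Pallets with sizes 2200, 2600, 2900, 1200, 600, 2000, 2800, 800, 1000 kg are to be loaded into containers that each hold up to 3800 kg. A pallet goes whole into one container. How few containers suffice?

Total = 2900 + 2800 + 2600 + 2200 + 2000 + 1200 + 1000 + 800 + 600 = 16100 kg.
Lower bound: ⌈16100/3800⌉ = 5 containers.
A packing using 5 containers:
  container 1: 2900 + 800 = 3700
  container 2: 2800 + 1000 = 3800
  container 3: 2600 + 1200 = 3800
  container 4: 2200 + 600 = 2800
  container 5: 2000 = 2000
This matches the lower bound, so 5 is optimal.

5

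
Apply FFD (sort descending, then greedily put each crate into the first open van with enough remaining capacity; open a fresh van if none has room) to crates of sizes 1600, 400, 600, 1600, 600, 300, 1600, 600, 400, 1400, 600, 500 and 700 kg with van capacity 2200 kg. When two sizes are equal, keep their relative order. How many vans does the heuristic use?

Sorted descending: 1600, 1600, 1600, 1400, 700, 600, 600, 600, 600, 500, 400, 400, 300.
  1600 → van 1 (new)  [load 1600/2200]
  1600 → van 2 (new)  [load 1600/2200]
  1600 → van 3 (new)  [load 1600/2200]
  1400 → van 4 (new)  [load 1400/2200]
  700 → van 4  [load 2100/2200]
  600 → van 1  [load 2200/2200]
  600 → van 2  [load 2200/2200]
  600 → van 3  [load 2200/2200]
  600 → van 5 (new)  [load 600/2200]
  500 → van 5  [load 1100/2200]
  400 → van 5  [load 1500/2200]
  400 → van 5  [load 1900/2200]
  300 → van 5  [load 2200/2200]
5 vans opened.

5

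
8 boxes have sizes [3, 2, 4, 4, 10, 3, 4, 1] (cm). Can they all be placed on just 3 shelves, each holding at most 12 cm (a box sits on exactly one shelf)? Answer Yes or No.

Yes

A valid assignment using 3 shelves:
  shelf 1: 10 + 2 = 12
  shelf 2: 4 + 4 + 4 = 12
  shelf 3: 3 + 3 + 1 = 7
Every load is within 12 cm, so 3 shelves suffice.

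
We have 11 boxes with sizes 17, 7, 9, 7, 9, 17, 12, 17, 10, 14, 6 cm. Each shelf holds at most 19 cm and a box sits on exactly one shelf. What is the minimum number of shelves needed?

8

Total = 17 + 17 + 17 + 14 + 12 + 10 + 9 + 9 + 7 + 7 + 6 = 125 cm.
Lower bound: ⌈125/19⌉ = 7 shelves.
A packing using 8 shelves:
  shelf 1: 17 = 17
  shelf 2: 17 = 17
  shelf 3: 17 = 17
  shelf 4: 14 = 14
  shelf 5: 12 + 7 = 19
  shelf 6: 10 + 9 = 19
  shelf 7: 9 + 7 = 16
  shelf 8: 6 = 6
No arrangement into 7 shelves stays within capacity, so 8 is optimal.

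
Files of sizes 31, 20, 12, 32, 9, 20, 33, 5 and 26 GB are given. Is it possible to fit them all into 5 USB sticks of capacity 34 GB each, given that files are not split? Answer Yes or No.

Total = 188 GB; ⌈188/34⌉ = 6.
At least 6 USB sticks are required, but only 5 are allowed.

No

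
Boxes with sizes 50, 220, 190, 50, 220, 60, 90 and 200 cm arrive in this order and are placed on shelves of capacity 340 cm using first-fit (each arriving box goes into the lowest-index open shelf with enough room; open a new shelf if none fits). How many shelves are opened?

  50 → shelf 1 (new)  [load 50/340]
  220 → shelf 1  [load 270/340]
  190 → shelf 2 (new)  [load 190/340]
  50 → shelf 1  [load 320/340]
  220 → shelf 3 (new)  [load 220/340]
  60 → shelf 2  [load 250/340]
  90 → shelf 2  [load 340/340]
  200 → shelf 4 (new)  [load 200/340]
4 shelves opened.

4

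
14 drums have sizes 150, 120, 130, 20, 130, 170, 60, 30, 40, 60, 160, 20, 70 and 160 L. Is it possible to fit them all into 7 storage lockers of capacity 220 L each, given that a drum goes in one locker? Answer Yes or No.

Yes

A valid assignment using 7 storage lockers:
  locker 1: 170 + 40 = 210
  locker 2: 160 + 60 = 220
  locker 3: 160 + 60 = 220
  locker 4: 150 + 70 = 220
  locker 5: 130 + 30 + 20 + 20 = 200
  locker 6: 130 = 130
  locker 7: 120 = 120
Every load is within 220 L, so 7 storage lockers suffice.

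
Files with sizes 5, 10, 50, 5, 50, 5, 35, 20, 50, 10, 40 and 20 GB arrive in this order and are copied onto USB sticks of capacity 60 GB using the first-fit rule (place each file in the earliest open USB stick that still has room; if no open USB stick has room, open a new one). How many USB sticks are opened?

6

  5 → USB stick 1 (new)  [load 5/60]
  10 → USB stick 1  [load 15/60]
  50 → USB stick 2 (new)  [load 50/60]
  5 → USB stick 1  [load 20/60]
  50 → USB stick 3 (new)  [load 50/60]
  5 → USB stick 1  [load 25/60]
  35 → USB stick 1  [load 60/60]
  20 → USB stick 4 (new)  [load 20/60]
  50 → USB stick 5 (new)  [load 50/60]
  10 → USB stick 2  [load 60/60]
  40 → USB stick 4  [load 60/60]
  20 → USB stick 6 (new)  [load 20/60]
6 USB sticks opened.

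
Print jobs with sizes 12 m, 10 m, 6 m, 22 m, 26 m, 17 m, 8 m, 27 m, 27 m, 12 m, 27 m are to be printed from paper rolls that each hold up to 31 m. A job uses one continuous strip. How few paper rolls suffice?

7

Total = 27 + 27 + 27 + 26 + 22 + 17 + 12 + 12 + 10 + 8 + 6 = 194 m.
Lower bound: ⌈194/31⌉ = 7 paper rolls.
A packing using 7 paper rolls:
  roll 1: 27 = 27
  roll 2: 27 = 27
  roll 3: 27 = 27
  roll 4: 26 = 26
  roll 5: 22 + 8 = 30
  roll 6: 17 + 12 = 29
  roll 7: 12 + 10 + 6 = 28
This matches the lower bound, so 7 is optimal.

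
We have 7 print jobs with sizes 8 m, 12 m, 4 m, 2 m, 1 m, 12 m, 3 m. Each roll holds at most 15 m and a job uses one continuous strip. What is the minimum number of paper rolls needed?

3

Total = 12 + 12 + 8 + 4 + 3 + 2 + 1 = 42 m.
Lower bound: ⌈42/15⌉ = 3 paper rolls.
A packing using 3 paper rolls:
  roll 1: 12 + 3 = 15
  roll 2: 12 + 2 + 1 = 15
  roll 3: 8 + 4 = 12
This matches the lower bound, so 3 is optimal.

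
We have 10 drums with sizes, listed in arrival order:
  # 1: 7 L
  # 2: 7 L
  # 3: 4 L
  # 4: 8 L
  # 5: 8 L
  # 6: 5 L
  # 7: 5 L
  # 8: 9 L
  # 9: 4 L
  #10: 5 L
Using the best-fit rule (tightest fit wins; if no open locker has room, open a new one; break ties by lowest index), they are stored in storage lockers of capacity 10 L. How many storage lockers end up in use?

8

  7 → locker 1 (new)  [load 7/10]
  7 → locker 2 (new)  [load 7/10]
  4 → locker 3 (new)  [load 4/10]
  8 → locker 4 (new)  [load 8/10]
  8 → locker 5 (new)  [load 8/10]
  5 → locker 3  [load 9/10]
  5 → locker 6 (new)  [load 5/10]
  9 → locker 7 (new)  [load 9/10]
  4 → locker 6  [load 9/10]
  5 → locker 8 (new)  [load 5/10]
8 storage lockers opened.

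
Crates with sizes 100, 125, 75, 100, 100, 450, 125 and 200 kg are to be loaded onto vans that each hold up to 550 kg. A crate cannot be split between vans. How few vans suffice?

Total = 450 + 200 + 125 + 125 + 100 + 100 + 100 + 75 = 1275 kg.
Lower bound: ⌈1275/550⌉ = 3 vans.
A packing using 3 vans:
  van 1: 450 + 100 = 550
  van 2: 200 + 125 + 125 + 100 = 550
  van 3: 100 + 75 = 175
This matches the lower bound, so 3 is optimal.

3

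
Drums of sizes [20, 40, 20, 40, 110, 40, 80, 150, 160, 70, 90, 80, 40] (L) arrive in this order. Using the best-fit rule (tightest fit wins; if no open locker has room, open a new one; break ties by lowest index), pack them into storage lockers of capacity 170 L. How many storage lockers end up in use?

  20 → locker 1 (new)  [load 20/170]
  40 → locker 1  [load 60/170]
  20 → locker 1  [load 80/170]
  40 → locker 1  [load 120/170]
  110 → locker 2 (new)  [load 110/170]
  40 → locker 1  [load 160/170]
  80 → locker 3 (new)  [load 80/170]
  150 → locker 4 (new)  [load 150/170]
  160 → locker 5 (new)  [load 160/170]
  70 → locker 3  [load 150/170]
  90 → locker 6 (new)  [load 90/170]
  80 → locker 6  [load 170/170]
  40 → locker 2  [load 150/170]
6 storage lockers opened.

6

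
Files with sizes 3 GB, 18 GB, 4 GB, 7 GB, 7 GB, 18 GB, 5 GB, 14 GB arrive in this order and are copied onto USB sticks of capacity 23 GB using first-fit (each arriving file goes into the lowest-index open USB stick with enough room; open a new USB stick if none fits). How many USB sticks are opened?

  3 → USB stick 1 (new)  [load 3/23]
  18 → USB stick 1  [load 21/23]
  4 → USB stick 2 (new)  [load 4/23]
  7 → USB stick 2  [load 11/23]
  7 → USB stick 2  [load 18/23]
  18 → USB stick 3 (new)  [load 18/23]
  5 → USB stick 2  [load 23/23]
  14 → USB stick 4 (new)  [load 14/23]
4 USB sticks opened.

4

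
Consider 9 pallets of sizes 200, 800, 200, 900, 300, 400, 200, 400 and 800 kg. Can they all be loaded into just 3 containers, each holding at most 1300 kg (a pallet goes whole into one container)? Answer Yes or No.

Total = 4200 kg; ⌈4200/1300⌉ = 4.
At least 4 containers are required, but only 3 are allowed.

No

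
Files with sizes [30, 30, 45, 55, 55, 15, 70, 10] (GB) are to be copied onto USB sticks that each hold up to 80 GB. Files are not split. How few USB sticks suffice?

5

Total = 70 + 55 + 55 + 45 + 30 + 30 + 15 + 10 = 310 GB.
Lower bound: ⌈310/80⌉ = 4 USB sticks.
A packing using 5 USB sticks:
  USB stick 1: 70 + 10 = 80
  USB stick 2: 55 + 15 = 70
  USB stick 3: 55 = 55
  USB stick 4: 45 + 30 = 75
  USB stick 5: 30 = 30
No arrangement into 4 USB sticks stays within capacity, so 5 is optimal.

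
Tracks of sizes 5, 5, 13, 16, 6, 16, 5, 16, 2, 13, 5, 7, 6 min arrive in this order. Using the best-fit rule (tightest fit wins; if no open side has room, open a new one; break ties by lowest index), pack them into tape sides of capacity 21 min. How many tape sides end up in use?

  5 → side 1 (new)  [load 5/21]
  5 → side 1  [load 10/21]
  13 → side 2 (new)  [load 13/21]
  16 → side 3 (new)  [load 16/21]
  6 → side 2  [load 19/21]
  16 → side 4 (new)  [load 16/21]
  5 → side 3  [load 21/21]
  16 → side 5 (new)  [load 16/21]
  2 → side 2  [load 21/21]
  13 → side 6 (new)  [load 13/21]
  5 → side 4  [load 21/21]
  7 → side 6  [load 20/21]
  6 → side 1  [load 16/21]
6 tape sides opened.

6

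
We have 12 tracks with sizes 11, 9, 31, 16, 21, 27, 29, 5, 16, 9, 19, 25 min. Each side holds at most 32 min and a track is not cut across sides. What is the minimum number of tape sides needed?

8

Total = 31 + 29 + 27 + 25 + 21 + 19 + 16 + 16 + 11 + 9 + 9 + 5 = 218 min.
Lower bound: ⌈218/32⌉ = 7 tape sides.
A packing using 8 tape sides:
  side 1: 31 = 31
  side 2: 29 = 29
  side 3: 27 + 5 = 32
  side 4: 25 = 25
  side 5: 21 + 11 = 32
  side 6: 19 + 9 = 28
  side 7: 16 + 16 = 32
  side 8: 9 = 9
No arrangement into 7 tape sides stays within capacity, so 8 is optimal.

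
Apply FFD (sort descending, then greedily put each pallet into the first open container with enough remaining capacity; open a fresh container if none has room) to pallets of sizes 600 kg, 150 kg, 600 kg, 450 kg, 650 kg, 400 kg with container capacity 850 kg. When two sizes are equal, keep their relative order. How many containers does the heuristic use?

4

Sorted descending: 650, 600, 600, 450, 400, 150.
  650 → container 1 (new)  [load 650/850]
  600 → container 2 (new)  [load 600/850]
  600 → container 3 (new)  [load 600/850]
  450 → container 4 (new)  [load 450/850]
  400 → container 4  [load 850/850]
  150 → container 1  [load 800/850]
4 containers opened.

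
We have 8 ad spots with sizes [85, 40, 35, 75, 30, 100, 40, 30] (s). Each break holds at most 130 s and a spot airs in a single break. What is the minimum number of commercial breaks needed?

4

Total = 100 + 85 + 75 + 40 + 40 + 35 + 30 + 30 = 435 s.
Lower bound: ⌈435/130⌉ = 4 commercial breaks.
A packing using 4 commercial breaks:
  break 1: 100 + 30 = 130
  break 2: 85 + 40 = 125
  break 3: 75 + 40 = 115
  break 4: 35 + 30 = 65
This matches the lower bound, so 4 is optimal.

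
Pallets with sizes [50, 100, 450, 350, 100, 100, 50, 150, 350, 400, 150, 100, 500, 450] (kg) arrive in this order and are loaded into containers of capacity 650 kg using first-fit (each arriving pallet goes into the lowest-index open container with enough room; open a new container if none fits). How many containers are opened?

  50 → container 1 (new)  [load 50/650]
  100 → container 1  [load 150/650]
  450 → container 1  [load 600/650]
  350 → container 2 (new)  [load 350/650]
  100 → container 2  [load 450/650]
  100 → container 2  [load 550/650]
  50 → container 1  [load 650/650]
  150 → container 3 (new)  [load 150/650]
  350 → container 3  [load 500/650]
  400 → container 4 (new)  [load 400/650]
  150 → container 3  [load 650/650]
  100 → container 2  [load 650/650]
  500 → container 5 (new)  [load 500/650]
  450 → container 6 (new)  [load 450/650]
6 containers opened.

6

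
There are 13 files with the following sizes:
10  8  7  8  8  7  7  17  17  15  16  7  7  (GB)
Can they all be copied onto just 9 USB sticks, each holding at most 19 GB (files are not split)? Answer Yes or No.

A valid assignment using 9 USB sticks:
  USB stick 1: 17 = 17
  USB stick 2: 17 = 17
  USB stick 3: 16 = 16
  USB stick 4: 15 = 15
  USB stick 5: 10 + 8 = 18
  USB stick 6: 8 + 8 = 16
  USB stick 7: 7 + 7 = 14
  USB stick 8: 7 + 7 = 14
  USB stick 9: 7 = 7
Every load is within 19 GB, so 9 USB sticks suffice.

Yes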